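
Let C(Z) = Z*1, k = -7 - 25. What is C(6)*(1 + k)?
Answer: -186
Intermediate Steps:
k = -32
C(Z) = Z
C(6)*(1 + k) = 6*(1 - 32) = 6*(-31) = -186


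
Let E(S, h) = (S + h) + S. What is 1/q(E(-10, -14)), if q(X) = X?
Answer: -1/34 ≈ -0.029412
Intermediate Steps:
E(S, h) = h + 2*S
1/q(E(-10, -14)) = 1/(-14 + 2*(-10)) = 1/(-14 - 20) = 1/(-34) = -1/34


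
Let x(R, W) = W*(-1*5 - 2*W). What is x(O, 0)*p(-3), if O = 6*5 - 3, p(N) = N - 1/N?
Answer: 0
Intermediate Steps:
O = 27 (O = 30 - 3 = 27)
x(R, W) = W*(-5 - 2*W)
x(O, 0)*p(-3) = (-1*0*(5 + 2*0))*(-3 - 1/(-3)) = (-1*0*(5 + 0))*(-3 - 1*(-1/3)) = (-1*0*5)*(-3 + 1/3) = 0*(-8/3) = 0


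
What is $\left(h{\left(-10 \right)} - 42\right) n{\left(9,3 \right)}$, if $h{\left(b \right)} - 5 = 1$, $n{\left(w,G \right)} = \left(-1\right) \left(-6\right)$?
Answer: $-216$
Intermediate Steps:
$n{\left(w,G \right)} = 6$
$h{\left(b \right)} = 6$ ($h{\left(b \right)} = 5 + 1 = 6$)
$\left(h{\left(-10 \right)} - 42\right) n{\left(9,3 \right)} = \left(6 - 42\right) 6 = \left(-36\right) 6 = -216$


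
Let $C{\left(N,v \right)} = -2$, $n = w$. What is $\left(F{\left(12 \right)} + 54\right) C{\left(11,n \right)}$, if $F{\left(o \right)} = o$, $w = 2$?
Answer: $-132$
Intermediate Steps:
$n = 2$
$\left(F{\left(12 \right)} + 54\right) C{\left(11,n \right)} = \left(12 + 54\right) \left(-2\right) = 66 \left(-2\right) = -132$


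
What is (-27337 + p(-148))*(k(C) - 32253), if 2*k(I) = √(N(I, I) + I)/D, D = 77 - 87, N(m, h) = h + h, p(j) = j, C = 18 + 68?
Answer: 886473705 + 5497*√258/4 ≈ 8.8650e+8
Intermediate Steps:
C = 86
N(m, h) = 2*h
D = -10
k(I) = -√3*√I/20 (k(I) = (√(2*I + I)/(-10))/2 = (√(3*I)*(-⅒))/2 = ((√3*√I)*(-⅒))/2 = (-√3*√I/10)/2 = -√3*√I/20)
(-27337 + p(-148))*(k(C) - 32253) = (-27337 - 148)*(-√3*√86/20 - 32253) = -27485*(-√258/20 - 32253) = -27485*(-32253 - √258/20) = 886473705 + 5497*√258/4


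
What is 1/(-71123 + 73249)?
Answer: 1/2126 ≈ 0.00047037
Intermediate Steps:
1/(-71123 + 73249) = 1/2126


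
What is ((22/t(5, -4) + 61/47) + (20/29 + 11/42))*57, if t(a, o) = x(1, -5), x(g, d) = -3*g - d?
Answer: 14411063/19082 ≈ 755.22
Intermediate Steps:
x(g, d) = -d - 3*g
t(a, o) = 2 (t(a, o) = -1*(-5) - 3*1 = 5 - 3 = 2)
((22/t(5, -4) + 61/47) + (20/29 + 11/42))*57 = ((22/2 + 61/47) + (20/29 + 11/42))*57 = ((22*(½) + 61*(1/47)) + (20*(1/29) + 11*(1/42)))*57 = ((11 + 61/47) + (20/29 + 11/42))*57 = (578/47 + 1159/1218)*57 = (758477/57246)*57 = 14411063/19082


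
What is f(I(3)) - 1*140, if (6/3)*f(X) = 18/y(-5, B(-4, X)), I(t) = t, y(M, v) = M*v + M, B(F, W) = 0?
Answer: -709/5 ≈ -141.80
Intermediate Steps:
y(M, v) = M + M*v
f(X) = -9/5 (f(X) = (18/((-5*(1 + 0))))/2 = (18/((-5*1)))/2 = (18/(-5))/2 = (18*(-1/5))/2 = (1/2)*(-18/5) = -9/5)
f(I(3)) - 1*140 = -9/5 - 1*140 = -9/5 - 140 = -709/5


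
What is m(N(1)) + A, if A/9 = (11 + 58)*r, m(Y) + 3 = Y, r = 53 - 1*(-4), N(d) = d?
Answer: 35395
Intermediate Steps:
r = 57 (r = 53 + 4 = 57)
m(Y) = -3 + Y
A = 35397 (A = 9*((11 + 58)*57) = 9*(69*57) = 9*3933 = 35397)
m(N(1)) + A = (-3 + 1) + 35397 = -2 + 35397 = 35395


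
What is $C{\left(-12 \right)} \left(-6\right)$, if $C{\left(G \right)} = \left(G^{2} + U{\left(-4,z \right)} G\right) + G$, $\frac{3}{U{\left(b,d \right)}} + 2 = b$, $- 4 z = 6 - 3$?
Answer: $-828$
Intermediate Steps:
$z = - \frac{3}{4}$ ($z = - \frac{6 - 3}{4} = \left(- \frac{1}{4}\right) 3 = - \frac{3}{4} \approx -0.75$)
$U{\left(b,d \right)} = \frac{3}{-2 + b}$
$C{\left(G \right)} = G^{2} + \frac{G}{2}$ ($C{\left(G \right)} = \left(G^{2} + \frac{3}{-2 - 4} G\right) + G = \left(G^{2} + \frac{3}{-6} G\right) + G = \left(G^{2} + 3 \left(- \frac{1}{6}\right) G\right) + G = \left(G^{2} - \frac{G}{2}\right) + G = G^{2} + \frac{G}{2}$)
$C{\left(-12 \right)} \left(-6\right) = - 12 \left(\frac{1}{2} - 12\right) \left(-6\right) = \left(-12\right) \left(- \frac{23}{2}\right) \left(-6\right) = 138 \left(-6\right) = -828$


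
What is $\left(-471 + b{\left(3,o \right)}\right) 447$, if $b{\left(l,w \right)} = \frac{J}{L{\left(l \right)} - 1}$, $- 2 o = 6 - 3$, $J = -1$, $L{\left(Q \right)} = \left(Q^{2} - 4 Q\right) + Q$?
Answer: $-210090$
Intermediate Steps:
$L{\left(Q \right)} = Q^{2} - 3 Q$
$o = - \frac{3}{2}$ ($o = - \frac{6 - 3}{2} = \left(- \frac{1}{2}\right) 3 = - \frac{3}{2} \approx -1.5$)
$b{\left(l,w \right)} = - \frac{1}{-1 + l \left(-3 + l\right)}$ ($b{\left(l,w \right)} = - \frac{1}{l \left(-3 + l\right) - 1} = - \frac{1}{-1 + l \left(-3 + l\right)}$)
$\left(-471 + b{\left(3,o \right)}\right) 447 = \left(-471 - \frac{1}{-1 + 3 \left(-3 + 3\right)}\right) 447 = \left(-471 - \frac{1}{-1 + 3 \cdot 0}\right) 447 = \left(-471 - \frac{1}{-1 + 0}\right) 447 = \left(-471 - \frac{1}{-1}\right) 447 = \left(-471 - -1\right) 447 = \left(-471 + 1\right) 447 = \left(-470\right) 447 = -210090$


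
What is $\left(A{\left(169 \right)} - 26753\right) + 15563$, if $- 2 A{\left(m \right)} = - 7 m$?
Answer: $- \frac{21197}{2} \approx -10599.0$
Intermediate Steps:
$A{\left(m \right)} = \frac{7 m}{2}$ ($A{\left(m \right)} = - \frac{\left(-7\right) m}{2} = \frac{7 m}{2}$)
$\left(A{\left(169 \right)} - 26753\right) + 15563 = \left(\frac{7}{2} \cdot 169 - 26753\right) + 15563 = \left(\frac{1183}{2} - 26753\right) + 15563 = - \frac{52323}{2} + 15563 = - \frac{21197}{2}$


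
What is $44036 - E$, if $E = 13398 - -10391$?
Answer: $20247$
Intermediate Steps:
$E = 23789$ ($E = 13398 + 10391 = 23789$)
$44036 - E = 44036 - 23789 = 20247$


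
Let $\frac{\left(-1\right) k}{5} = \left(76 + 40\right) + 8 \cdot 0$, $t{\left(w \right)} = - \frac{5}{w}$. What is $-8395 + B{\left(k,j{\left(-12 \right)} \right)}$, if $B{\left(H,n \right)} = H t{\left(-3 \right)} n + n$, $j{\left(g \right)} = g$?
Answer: $3193$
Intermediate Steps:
$k = -580$ ($k = - 5 \left(\left(76 + 40\right) + 8 \cdot 0\right) = - 5 \left(116 + 0\right) = \left(-5\right) 116 = -580$)
$B{\left(H,n \right)} = n + \frac{5 H n}{3}$ ($B{\left(H,n \right)} = H \left(- \frac{5}{-3}\right) n + n = H \left(\left(-5\right) \left(- \frac{1}{3}\right)\right) n + n = H \frac{5}{3} n + n = \frac{5 H}{3} n + n = \frac{5 H n}{3} + n = n + \frac{5 H n}{3}$)
$-8395 + B{\left(k,j{\left(-12 \right)} \right)} = -8395 + \frac{1}{3} \left(-12\right) \left(3 + 5 \left(-580\right)\right) = -8395 + \frac{1}{3} \left(-12\right) \left(3 - 2900\right) = -8395 + \frac{1}{3} \left(-12\right) \left(-2897\right) = -8395 + 11588 = 3193$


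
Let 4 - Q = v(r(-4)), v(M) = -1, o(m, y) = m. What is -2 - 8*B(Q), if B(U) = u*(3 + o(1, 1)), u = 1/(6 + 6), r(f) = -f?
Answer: -14/3 ≈ -4.6667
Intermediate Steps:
r(f) = -f
u = 1/12 ≈ 0.083333
Q = 5 (Q = 4 - 1*(-1) = 4 + 1 = 5)
B(U) = ⅓ (B(U) = (3 + 1)/12 = (1/12)*4 = ⅓)
-2 - 8*B(Q) = -2 - 8*⅓ = -2 - 8/3 = -14/3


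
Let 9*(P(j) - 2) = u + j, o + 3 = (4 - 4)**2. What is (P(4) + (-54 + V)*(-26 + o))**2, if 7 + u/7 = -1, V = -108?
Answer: 1784893504/81 ≈ 2.2036e+7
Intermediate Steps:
u = -56 (u = -49 + 7*(-1) = -49 - 7 = -56)
o = -3 (o = -3 + (4 - 4)**2 = -3 + 0**2 = -3 + 0 = -3)
P(j) = -38/9 + j/9 (P(j) = 2 + (-56 + j)/9 = 2 + (-56/9 + j/9) = -38/9 + j/9)
(P(4) + (-54 + V)*(-26 + o))**2 = ((-38/9 + (1/9)*4) + (-54 - 108)*(-26 - 3))**2 = ((-38/9 + 4/9) - 162*(-29))**2 = (-34/9 + 4698)**2 = (42248/9)**2 = 1784893504/81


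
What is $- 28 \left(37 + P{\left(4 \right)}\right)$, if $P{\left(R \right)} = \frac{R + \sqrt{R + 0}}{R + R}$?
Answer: $-1057$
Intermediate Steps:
$P{\left(R \right)} = \frac{R + \sqrt{R}}{2 R}$
$- 28 \left(37 + P{\left(4 \right)}\right) = - 28 \left(37 + \left(\frac{1}{2} + \frac{1}{2 \cdot 2}\right)\right) = - 28 \left(37 + \left(\frac{1}{2} + \frac{1}{2} \cdot \frac{1}{2}\right)\right) = - 28 \left(37 + \left(\frac{1}{2} + \frac{1}{4}\right)\right) = - 28 \left(37 + \frac{3}{4}\right) = \left(-28\right) \frac{151}{4} = -1057$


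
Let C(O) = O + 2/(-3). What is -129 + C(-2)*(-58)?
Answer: 77/3 ≈ 25.667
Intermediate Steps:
C(O) = -2/3 + O (C(O) = O + 2*(-1/3) = O - 2/3 = -2/3 + O)
-129 + C(-2)*(-58) = -129 + (-2/3 - 2)*(-58) = -129 - 8/3*(-58) = -129 + 464/3 = 77/3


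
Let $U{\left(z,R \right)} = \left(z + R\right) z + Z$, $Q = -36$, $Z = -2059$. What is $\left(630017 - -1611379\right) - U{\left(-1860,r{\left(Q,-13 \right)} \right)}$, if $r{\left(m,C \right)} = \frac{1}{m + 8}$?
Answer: $- \frac{8513480}{7} \approx -1.2162 \cdot 10^{6}$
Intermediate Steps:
$r{\left(m,C \right)} = \frac{1}{8 + m}$
$U{\left(z,R \right)} = -2059 + z \left(R + z\right)$ ($U{\left(z,R \right)} = \left(z + R\right) z - 2059 = \left(R + z\right) z - 2059 = z \left(R + z\right) - 2059 = -2059 + z \left(R + z\right)$)
$\left(630017 - -1611379\right) - U{\left(-1860,r{\left(Q,-13 \right)} \right)} = \left(630017 - -1611379\right) - \left(-2059 + \left(-1860\right)^{2} + \frac{1}{8 - 36} \left(-1860\right)\right) = \left(630017 + 1611379\right) - \left(-2059 + 3459600 + \frac{1}{-28} \left(-1860\right)\right) = 2241396 - \left(-2059 + 3459600 - - \frac{465}{7}\right) = 2241396 - \left(-2059 + 3459600 + \frac{465}{7}\right) = 2241396 - \frac{24203252}{7} = - \frac{8513480}{7}$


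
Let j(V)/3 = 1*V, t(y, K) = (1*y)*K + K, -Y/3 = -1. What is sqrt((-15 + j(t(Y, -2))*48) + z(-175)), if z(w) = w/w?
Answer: I*sqrt(1166) ≈ 34.147*I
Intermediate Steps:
Y = 3 (Y = -3*(-1) = 3)
z(w) = 1
t(y, K) = K + K*y (t(y, K) = y*K + K = K*y + K = K + K*y)
j(V) = 3*V (j(V) = 3*(1*V) = 3*V)
sqrt((-15 + j(t(Y, -2))*48) + z(-175)) = sqrt((-15 + (3*(-2*(1 + 3)))*48) + 1) = sqrt((-15 + (3*(-2*4))*48) + 1) = sqrt((-15 + (3*(-8))*48) + 1) = sqrt((-15 - 24*48) + 1) = sqrt((-15 - 1152) + 1) = sqrt(-1167 + 1) = sqrt(-1166) = I*sqrt(1166)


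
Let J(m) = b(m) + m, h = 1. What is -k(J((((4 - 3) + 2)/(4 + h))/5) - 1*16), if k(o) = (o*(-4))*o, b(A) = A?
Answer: 620944/625 ≈ 993.51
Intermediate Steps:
J(m) = 2*m (J(m) = m + m = 2*m)
k(o) = -4*o² (k(o) = (-4*o)*o = -4*o²)
-k(J((((4 - 3) + 2)/(4 + h))/5) - 1*16) = -(-4)*(2*((((4 - 3) + 2)/(4 + 1))/5) - 1*16)² = -(-4)*(2*(((1 + 2)/5)*(⅕)) - 16)² = -(-4)*(2*((3*(⅕))*(⅕)) - 16)² = -(-4)*(2*((⅗)*(⅕)) - 16)² = -(-4)*(2*(3/25) - 16)² = -(-4)*(6/25 - 16)² = -(-4)*(-394/25)² = -(-4)*155236/625 = -1*(-620944/625) = 620944/625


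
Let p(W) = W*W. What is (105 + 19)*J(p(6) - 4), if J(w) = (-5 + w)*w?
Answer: 107136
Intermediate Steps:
p(W) = W²
J(w) = w*(-5 + w)
(105 + 19)*J(p(6) - 4) = (105 + 19)*((6² - 4)*(-5 + (6² - 4))) = 124*((36 - 4)*(-5 + (36 - 4))) = 124*(32*(-5 + 32)) = 124*(32*27) = 124*864 = 107136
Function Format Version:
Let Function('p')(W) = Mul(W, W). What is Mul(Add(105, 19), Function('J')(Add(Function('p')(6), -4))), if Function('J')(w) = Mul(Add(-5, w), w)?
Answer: 107136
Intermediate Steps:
Function('p')(W) = Pow(W, 2)
Function('J')(w) = Mul(w, Add(-5, w))
Mul(Add(105, 19), Function('J')(Add(Function('p')(6), -4))) = Mul(Add(105, 19), Mul(Add(Pow(6, 2), -4), Add(-5, Add(Pow(6, 2), -4)))) = Mul(124, Mul(Add(36, -4), Add(-5, Add(36, -4)))) = Mul(124, Mul(32, Add(-5, 32))) = Mul(124, Mul(32, 27)) = Mul(124, 864) = 107136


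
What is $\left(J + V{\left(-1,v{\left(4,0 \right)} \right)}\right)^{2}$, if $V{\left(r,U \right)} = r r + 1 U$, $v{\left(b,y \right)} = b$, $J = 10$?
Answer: $225$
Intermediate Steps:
$V{\left(r,U \right)} = U + r^{2}$ ($V{\left(r,U \right)} = r^{2} + U = U + r^{2}$)
$\left(J + V{\left(-1,v{\left(4,0 \right)} \right)}\right)^{2} = \left(10 + \left(4 + \left(-1\right)^{2}\right)\right)^{2} = \left(10 + \left(4 + 1\right)\right)^{2} = \left(10 + 5\right)^{2} = 15^{2} = 225$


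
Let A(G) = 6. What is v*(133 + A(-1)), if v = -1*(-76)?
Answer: 10564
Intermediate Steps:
v = 76
v*(133 + A(-1)) = 76*(133 + 6) = 76*139 = 10564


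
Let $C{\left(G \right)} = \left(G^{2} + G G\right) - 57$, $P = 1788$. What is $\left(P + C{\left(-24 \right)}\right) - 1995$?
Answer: $888$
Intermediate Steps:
$C{\left(G \right)} = -57 + 2 G^{2}$ ($C{\left(G \right)} = \left(G^{2} + G^{2}\right) - 57 = 2 G^{2} - 57 = -57 + 2 G^{2}$)
$\left(P + C{\left(-24 \right)}\right) - 1995 = \left(1788 - \left(57 - 2 \left(-24\right)^{2}\right)\right) - 1995 = \left(1788 + \left(-57 + 2 \cdot 576\right)\right) - 1995 = \left(1788 + \left(-57 + 1152\right)\right) - 1995 = \left(1788 + 1095\right) - 1995 = 2883 - 1995 = 888$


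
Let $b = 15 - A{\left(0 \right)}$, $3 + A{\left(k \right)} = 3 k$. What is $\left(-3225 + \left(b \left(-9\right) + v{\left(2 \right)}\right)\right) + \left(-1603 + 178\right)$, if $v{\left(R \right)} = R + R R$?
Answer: $-4806$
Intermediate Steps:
$A{\left(k \right)} = -3 + 3 k$
$b = 18$ ($b = 15 - \left(-3 + 3 \cdot 0\right) = 15 - \left(-3 + 0\right) = 15 - -3 = 15 + 3 = 18$)
$v{\left(R \right)} = R + R^{2}$
$\left(-3225 + \left(b \left(-9\right) + v{\left(2 \right)}\right)\right) + \left(-1603 + 178\right) = \left(-3225 + \left(18 \left(-9\right) + 2 \left(1 + 2\right)\right)\right) + \left(-1603 + 178\right) = \left(-3225 + \left(-162 + 2 \cdot 3\right)\right) - 1425 = \left(-3225 + \left(-162 + 6\right)\right) - 1425 = \left(-3225 - 156\right) - 1425 = -3381 - 1425 = -4806$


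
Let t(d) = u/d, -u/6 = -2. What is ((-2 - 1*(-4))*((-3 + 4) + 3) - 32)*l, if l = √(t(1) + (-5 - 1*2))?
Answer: -24*√5 ≈ -53.666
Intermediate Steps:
u = 12 (u = -6*(-2) = 12)
t(d) = 12/d
l = √5 (l = √(12/1 + (-5 - 1*2)) = √(12*1 + (-5 - 2)) = √(12 - 7) = √5 ≈ 2.2361)
((-2 - 1*(-4))*((-3 + 4) + 3) - 32)*l = ((-2 - 1*(-4))*((-3 + 4) + 3) - 32)*√5 = ((-2 + 4)*(1 + 3) - 32)*√5 = (2*4 - 32)*√5 = (8 - 32)*√5 = -24*√5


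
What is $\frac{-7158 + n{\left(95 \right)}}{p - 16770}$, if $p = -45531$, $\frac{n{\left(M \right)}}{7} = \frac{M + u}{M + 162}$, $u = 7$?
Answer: $\frac{612964}{5337119} \approx 0.11485$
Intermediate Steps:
$n{\left(M \right)} = \frac{7 \left(7 + M\right)}{162 + M}$ ($n{\left(M \right)} = 7 \frac{M + 7}{M + 162} = 7 \frac{7 + M}{162 + M} = \frac{7 \left(7 + M\right)}{162 + M}$)
$\frac{-7158 + n{\left(95 \right)}}{p - 16770} = \frac{-7158 + \frac{7 \left(7 + 95\right)}{162 + 95}}{-45531 - 16770} = \frac{-7158 + 7 \cdot \frac{1}{257} \cdot 102}{-62301} = \left(-7158 + 7 \cdot \frac{1}{257} \cdot 102\right) \left(- \frac{1}{62301}\right) = \left(-7158 + \frac{714}{257}\right) \left(- \frac{1}{62301}\right) = \left(- \frac{1838892}{257}\right) \left(- \frac{1}{62301}\right) = \frac{612964}{5337119}$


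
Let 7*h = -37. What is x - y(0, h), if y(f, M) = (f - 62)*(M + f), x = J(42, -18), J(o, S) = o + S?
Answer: -2126/7 ≈ -303.71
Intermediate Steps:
h = -37/7 (h = (⅐)*(-37) = -37/7 ≈ -5.2857)
J(o, S) = S + o
x = 24 (x = -18 + 42 = 24)
y(f, M) = (-62 + f)*(M + f)
x - y(0, h) = 24 - (0² - 62*(-37/7) - 62*0 - 37/7*0) = 24 - (0 + 2294/7 + 0 + 0) = 24 - 1*2294/7 = 24 - 2294/7 = -2126/7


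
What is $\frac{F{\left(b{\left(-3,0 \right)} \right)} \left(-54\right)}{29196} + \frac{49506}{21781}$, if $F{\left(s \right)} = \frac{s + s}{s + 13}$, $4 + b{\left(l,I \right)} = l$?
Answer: $\frac{80451199}{35328782} \approx 2.2772$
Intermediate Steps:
$b{\left(l,I \right)} = -4 + l$
$F{\left(s \right)} = \frac{2 s}{13 + s}$
$\frac{F{\left(b{\left(-3,0 \right)} \right)} \left(-54\right)}{29196} + \frac{49506}{21781} = \frac{\frac{2 \left(-4 - 3\right)}{13 - 7} \left(-54\right)}{29196} + \frac{49506}{21781} = 2 \left(-7\right) \frac{1}{13 - 7} \left(-54\right) \frac{1}{29196} + 49506 \cdot \frac{1}{21781} = 2 \left(-7\right) \frac{1}{6} \left(-54\right) \frac{1}{29196} + \frac{49506}{21781} = \left(- \frac{7}{3}\right) \left(-54\right) \frac{1}{29196} + \frac{49506}{21781} = 126 \cdot \frac{1}{29196} + \frac{49506}{21781} = \frac{7}{1622} + \frac{49506}{21781} = \frac{80451199}{35328782}$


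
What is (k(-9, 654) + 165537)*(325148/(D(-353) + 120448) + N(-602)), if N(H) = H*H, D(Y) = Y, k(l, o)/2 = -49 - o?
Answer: 7143511842184168/120095 ≈ 5.9482e+10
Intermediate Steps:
k(l, o) = -98 - 2*o (k(l, o) = 2*(-49 - o) = -98 - 2*o)
N(H) = H²
(k(-9, 654) + 165537)*(325148/(D(-353) + 120448) + N(-602)) = ((-98 - 2*654) + 165537)*(325148/(-353 + 120448) + (-602)²) = ((-98 - 1308) + 165537)*(325148/120095 + 362404) = (-1406 + 165537)*(325148*(1/120095) + 362404) = 164131*(325148/120095 + 362404) = 164131*(43523233528/120095) = 7143511842184168/120095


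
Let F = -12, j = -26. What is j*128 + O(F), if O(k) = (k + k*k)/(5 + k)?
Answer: -23428/7 ≈ -3346.9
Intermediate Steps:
O(k) = (k + k**2)/(5 + k)
j*128 + O(F) = -26*128 - 12*(1 - 12)/(5 - 12) = -3328 - 12*(-11)/(-7) = -3328 - 12*(-1/7)*(-11) = -3328 - 132/7 = -23428/7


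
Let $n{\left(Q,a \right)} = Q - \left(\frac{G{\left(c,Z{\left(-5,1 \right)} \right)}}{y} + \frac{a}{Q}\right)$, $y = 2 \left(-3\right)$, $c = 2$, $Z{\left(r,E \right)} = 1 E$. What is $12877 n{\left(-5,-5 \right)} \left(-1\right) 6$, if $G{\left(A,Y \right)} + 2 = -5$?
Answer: $553711$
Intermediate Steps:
$Z{\left(r,E \right)} = E$
$y = -6$
$G{\left(A,Y \right)} = -7$ ($G{\left(A,Y \right)} = -2 - 5 = -7$)
$n{\left(Q,a \right)} = - \frac{7}{6} + Q - \frac{a}{Q}$ ($n{\left(Q,a \right)} = Q - \left(- \frac{7}{-6} + \frac{a}{Q}\right) = Q - \left(\left(-7\right) \left(- \frac{1}{6}\right) + \frac{a}{Q}\right) = Q - \left(\frac{7}{6} + \frac{a}{Q}\right) = - \frac{7}{6} + Q - \frac{a}{Q}$)
$12877 n{\left(-5,-5 \right)} \left(-1\right) 6 = 12877 \left(- \frac{7}{6} - 5 - - \frac{5}{-5}\right) \left(-1\right) 6 = 12877 \left(- \frac{7}{6} - 5 - \left(-5\right) \left(- \frac{1}{5}\right)\right) \left(-1\right) 6 = 12877 \left(- \frac{7}{6} - 5 - 1\right) \left(-1\right) 6 = 12877 \left(- \frac{43}{6}\right) \left(-1\right) 6 = 12877 \cdot \frac{43}{6} \cdot 6 = 12877 \cdot 43 = 553711$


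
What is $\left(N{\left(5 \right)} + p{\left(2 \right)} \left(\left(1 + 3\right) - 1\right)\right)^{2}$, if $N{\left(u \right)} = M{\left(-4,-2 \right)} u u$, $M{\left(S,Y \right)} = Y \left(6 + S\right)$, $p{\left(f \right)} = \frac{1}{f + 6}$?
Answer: $\frac{635209}{64} \approx 9925.1$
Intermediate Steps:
$p{\left(f \right)} = \frac{1}{6 + f}$
$N{\left(u \right)} = - 4 u^{2}$ ($N{\left(u \right)} = - 2 \left(6 - 4\right) u u = \left(-2\right) 2 u u = - 4 u u = - 4 u^{2}$)
$\left(N{\left(5 \right)} + p{\left(2 \right)} \left(\left(1 + 3\right) - 1\right)\right)^{2} = \left(- 4 \cdot 5^{2} + \frac{\left(1 + 3\right) - 1}{6 + 2}\right)^{2} = \left(\left(-4\right) 25 + \frac{4 - 1}{8}\right)^{2} = \left(-100 + \frac{1}{8} \cdot 3\right)^{2} = \left(-100 + \frac{3}{8}\right)^{2} = \left(- \frac{797}{8}\right)^{2} = \frac{635209}{64}$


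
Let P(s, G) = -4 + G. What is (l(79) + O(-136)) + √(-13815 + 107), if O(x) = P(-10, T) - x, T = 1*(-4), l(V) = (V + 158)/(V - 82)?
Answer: 49 + 2*I*√3427 ≈ 49.0 + 117.08*I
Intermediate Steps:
l(V) = (158 + V)/(-82 + V)
T = -4
O(x) = -8 - x (O(x) = (-4 - 4) - x = -8 - x)
(l(79) + O(-136)) + √(-13815 + 107) = ((158 + 79)/(-82 + 79) + (-8 - 1*(-136))) + √(-13815 + 107) = (237/(-3) + (-8 + 136)) + √(-13708) = (-⅓*237 + 128) + 2*I*√3427 = (-79 + 128) + 2*I*√3427 = 49 + 2*I*√3427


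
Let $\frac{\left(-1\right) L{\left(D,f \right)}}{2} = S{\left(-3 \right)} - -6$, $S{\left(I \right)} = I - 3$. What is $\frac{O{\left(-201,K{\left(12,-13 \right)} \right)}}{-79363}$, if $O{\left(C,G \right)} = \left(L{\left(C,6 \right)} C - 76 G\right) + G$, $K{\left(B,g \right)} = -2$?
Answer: $- \frac{150}{79363} \approx -0.0018901$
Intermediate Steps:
$S{\left(I \right)} = -3 + I$
$L{\left(D,f \right)} = 0$ ($L{\left(D,f \right)} = - 2 \left(\left(-3 - 3\right) - -6\right) = - 2 \left(-6 + 6\right) = \left(-2\right) 0 = 0$)
$O{\left(C,G \right)} = - 75 G$ ($O{\left(C,G \right)} = \left(0 C - 76 G\right) + G = \left(0 - 76 G\right) + G = - 76 G + G = - 75 G$)
$\frac{O{\left(-201,K{\left(12,-13 \right)} \right)}}{-79363} = \frac{\left(-75\right) \left(-2\right)}{-79363} = 150 \left(- \frac{1}{79363}\right) = - \frac{150}{79363}$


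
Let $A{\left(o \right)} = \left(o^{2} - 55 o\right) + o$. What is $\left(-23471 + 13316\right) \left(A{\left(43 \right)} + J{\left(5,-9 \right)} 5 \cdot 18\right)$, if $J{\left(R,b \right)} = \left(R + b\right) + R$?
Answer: $3889365$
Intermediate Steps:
$J{\left(R,b \right)} = b + 2 R$
$A{\left(o \right)} = o^{2} - 54 o$
$\left(-23471 + 13316\right) \left(A{\left(43 \right)} + J{\left(5,-9 \right)} 5 \cdot 18\right) = \left(-23471 + 13316\right) \left(43 \left(-54 + 43\right) + \left(-9 + 2 \cdot 5\right) 5 \cdot 18\right) = - 10155 \left(43 \left(-11\right) + \left(-9 + 10\right) 5 \cdot 18\right) = - 10155 \left(-473 + 1 \cdot 5 \cdot 18\right) = - 10155 \left(-473 + 5 \cdot 18\right) = - 10155 \left(-473 + 90\right) = \left(-10155\right) \left(-383\right) = 3889365$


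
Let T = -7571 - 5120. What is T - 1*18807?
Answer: -31498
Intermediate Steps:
T = -12691
T - 1*18807 = -12691 - 1*18807 = -12691 - 18807 = -31498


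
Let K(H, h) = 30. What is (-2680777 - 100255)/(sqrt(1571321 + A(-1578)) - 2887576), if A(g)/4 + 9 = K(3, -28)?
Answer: 8030441258432/8338093584371 + 2781032*sqrt(1571405)/8338093584371 ≈ 0.96352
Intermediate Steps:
A(g) = 84 (A(g) = -36 + 4*30 = -36 + 120 = 84)
(-2680777 - 100255)/(sqrt(1571321 + A(-1578)) - 2887576) = (-2680777 - 100255)/(sqrt(1571321 + 84) - 2887576) = -2781032/(sqrt(1571405) - 2887576) = -2781032/(-2887576 + sqrt(1571405))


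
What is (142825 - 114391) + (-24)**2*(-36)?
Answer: 7698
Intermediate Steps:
(142825 - 114391) + (-24)**2*(-36) = 28434 + 576*(-36) = 28434 - 20736 = 7698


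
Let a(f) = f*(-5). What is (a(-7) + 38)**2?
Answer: 5329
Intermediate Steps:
a(f) = -5*f
(a(-7) + 38)**2 = (-5*(-7) + 38)**2 = (35 + 38)**2 = 73**2 = 5329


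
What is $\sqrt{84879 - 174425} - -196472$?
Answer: $196472 + i \sqrt{89546} \approx 1.9647 \cdot 10^{5} + 299.24 i$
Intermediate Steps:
$\sqrt{84879 - 174425} - -196472 = \sqrt{-89546} + 196472 = i \sqrt{89546} + 196472 = 196472 + i \sqrt{89546}$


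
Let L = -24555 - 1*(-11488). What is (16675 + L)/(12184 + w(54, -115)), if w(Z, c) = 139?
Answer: 3608/12323 ≈ 0.29279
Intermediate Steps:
L = -13067 (L = -24555 + 11488 = -13067)
(16675 + L)/(12184 + w(54, -115)) = (16675 - 13067)/(12184 + 139) = 3608/12323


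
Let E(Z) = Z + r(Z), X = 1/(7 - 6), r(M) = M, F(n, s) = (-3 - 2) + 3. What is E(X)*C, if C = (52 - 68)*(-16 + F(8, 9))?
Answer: 576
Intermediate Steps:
F(n, s) = -2 (F(n, s) = -5 + 3 = -2)
X = 1 (X = 1/1 = 1)
C = 288 (C = (52 - 68)*(-16 - 2) = -16*(-18) = 288)
E(Z) = 2*Z (E(Z) = Z + Z = 2*Z)
E(X)*C = (2*1)*288 = 2*288 = 576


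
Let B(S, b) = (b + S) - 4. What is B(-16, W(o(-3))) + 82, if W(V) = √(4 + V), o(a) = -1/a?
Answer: 62 + √39/3 ≈ 64.082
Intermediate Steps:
B(S, b) = -4 + S + b (B(S, b) = (S + b) - 4 = -4 + S + b)
B(-16, W(o(-3))) + 82 = (-4 - 16 + √(4 - 1/(-3))) + 82 = (-4 - 16 + √(4 - 1*(-⅓))) + 82 = (-4 - 16 + √(4 + ⅓)) + 82 = (-4 - 16 + √(13/3)) + 82 = (-4 - 16 + √39/3) + 82 = (-20 + √39/3) + 82 = 62 + √39/3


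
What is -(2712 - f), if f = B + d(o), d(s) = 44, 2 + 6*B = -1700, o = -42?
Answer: -8855/3 ≈ -2951.7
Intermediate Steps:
B = -851/3 (B = -⅓ + (⅙)*(-1700) = -⅓ - 850/3 = -851/3 ≈ -283.67)
f = -719/3 (f = -851/3 + 44 = -719/3 ≈ -239.67)
-(2712 - f) = -(2712 - 1*(-719/3)) = -(2712 + 719/3) = -1*8855/3 = -8855/3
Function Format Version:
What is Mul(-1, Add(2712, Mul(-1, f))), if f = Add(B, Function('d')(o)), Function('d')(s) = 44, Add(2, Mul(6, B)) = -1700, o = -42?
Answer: Rational(-8855, 3) ≈ -2951.7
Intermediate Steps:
B = Rational(-851, 3) (B = Add(Rational(-1, 3), Mul(Rational(1, 6), -1700)) = Add(Rational(-1, 3), Rational(-850, 3)) = Rational(-851, 3) ≈ -283.67)
f = Rational(-719, 3) (f = Add(Rational(-851, 3), 44) = Rational(-719, 3) ≈ -239.67)
Mul(-1, Add(2712, Mul(-1, f))) = Mul(-1, Add(2712, Mul(-1, Rational(-719, 3)))) = Mul(-1, Add(2712, Rational(719, 3))) = Mul(-1, Rational(8855, 3)) = Rational(-8855, 3)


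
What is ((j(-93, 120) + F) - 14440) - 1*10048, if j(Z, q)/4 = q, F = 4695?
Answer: -19313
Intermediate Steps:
j(Z, q) = 4*q
((j(-93, 120) + F) - 14440) - 1*10048 = ((4*120 + 4695) - 14440) - 1*10048 = ((480 + 4695) - 14440) - 10048 = (5175 - 14440) - 10048 = -9265 - 10048 = -19313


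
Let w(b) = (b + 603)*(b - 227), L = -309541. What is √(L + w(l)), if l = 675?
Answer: √263003 ≈ 512.84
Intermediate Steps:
w(b) = (-227 + b)*(603 + b) (w(b) = (603 + b)*(-227 + b) = (-227 + b)*(603 + b))
√(L + w(l)) = √(-309541 + (-136881 + 675² + 376*675)) = √(-309541 + (-136881 + 455625 + 253800)) = √(-309541 + 572544) = √263003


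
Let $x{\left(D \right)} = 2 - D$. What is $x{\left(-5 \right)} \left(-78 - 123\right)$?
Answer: $-1407$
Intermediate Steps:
$x{\left(-5 \right)} \left(-78 - 123\right) = \left(2 - -5\right) \left(-78 - 123\right) = \left(2 + 5\right) \left(-201\right) = 7 \left(-201\right) = -1407$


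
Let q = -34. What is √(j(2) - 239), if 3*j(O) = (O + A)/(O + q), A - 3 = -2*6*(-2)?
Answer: I*√137838/24 ≈ 15.469*I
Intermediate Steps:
A = 27 (A = 3 - 2*6*(-2) = 3 - 12*(-2) = 3 + 24 = 27)
j(O) = (27 + O)/(3*(-34 + O)) (j(O) = ((O + 27)/(O - 34))/3 = ((27 + O)/(-34 + O))/3 = (27 + O)/(3*(-34 + O)))
√(j(2) - 239) = √((27 + 2)/(3*(-34 + 2)) - 239) = √((⅓)*29/(-32) - 239) = √((⅓)*(-1/32)*29 - 239) = √(-29/96 - 239) = √(-22973/96) = I*√137838/24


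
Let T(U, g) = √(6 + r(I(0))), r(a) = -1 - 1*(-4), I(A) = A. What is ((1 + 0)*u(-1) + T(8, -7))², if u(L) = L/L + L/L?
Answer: 25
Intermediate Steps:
r(a) = 3 (r(a) = -1 + 4 = 3)
T(U, g) = 3 (T(U, g) = √(6 + 3) = √9 = 3)
u(L) = 2 (u(L) = 1 + 1 = 2)
((1 + 0)*u(-1) + T(8, -7))² = ((1 + 0)*2 + 3)² = (1*2 + 3)² = (2 + 3)² = 5² = 25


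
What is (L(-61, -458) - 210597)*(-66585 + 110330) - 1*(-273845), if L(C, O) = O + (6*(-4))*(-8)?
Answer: -9223928090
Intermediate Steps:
L(C, O) = 192 + O (L(C, O) = O - 24*(-8) = O + 192 = 192 + O)
(L(-61, -458) - 210597)*(-66585 + 110330) - 1*(-273845) = ((192 - 458) - 210597)*(-66585 + 110330) - 1*(-273845) = (-266 - 210597)*43745 + 273845 = -210863*43745 + 273845 = -9224201935 + 273845 = -9223928090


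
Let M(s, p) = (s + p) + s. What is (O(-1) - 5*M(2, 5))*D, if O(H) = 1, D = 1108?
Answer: -48752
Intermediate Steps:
M(s, p) = p + 2*s (M(s, p) = (p + s) + s = p + 2*s)
(O(-1) - 5*M(2, 5))*D = (1 - 5*(5 + 2*2))*1108 = (1 - 5*(5 + 4))*1108 = (1 - 5*9)*1108 = (1 - 45)*1108 = -44*1108 = -48752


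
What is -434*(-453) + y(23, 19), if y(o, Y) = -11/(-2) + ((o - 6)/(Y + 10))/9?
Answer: 102629149/522 ≈ 1.9661e+5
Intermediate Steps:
y(o, Y) = 11/2 + (-6 + o)/(9*(10 + Y)) (y(o, Y) = -11*(-1/2) + ((-6 + o)/(10 + Y))*(1/9) = 11/2 + ((-6 + o)/(10 + Y))*(1/9) = 11/2 + (-6 + o)/(9*(10 + Y)))
-434*(-453) + y(23, 19) = -434*(-453) + (978 + 2*23 + 99*19)/(18*(10 + 19)) = 196602 + (1/18)*(978 + 46 + 1881)/29 = 196602 + (1/18)*(1/29)*2905 = 196602 + 2905/522 = 102629149/522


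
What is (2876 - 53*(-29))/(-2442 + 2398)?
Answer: -4413/44 ≈ -100.30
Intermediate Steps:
(2876 - 53*(-29))/(-2442 + 2398) = (2876 + 1537)/(-44) = 4413*(-1/44) = -4413/44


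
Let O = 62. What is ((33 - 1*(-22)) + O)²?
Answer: 13689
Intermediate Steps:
((33 - 1*(-22)) + O)² = ((33 - 1*(-22)) + 62)² = ((33 + 22) + 62)² = (55 + 62)² = 117² = 13689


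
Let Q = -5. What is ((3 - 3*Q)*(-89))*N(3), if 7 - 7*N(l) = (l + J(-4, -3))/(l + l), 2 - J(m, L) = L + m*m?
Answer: -13350/7 ≈ -1907.1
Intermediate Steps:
J(m, L) = 2 - L - m**2 (J(m, L) = 2 - (L + m*m) = 2 - (L + m**2) = 2 + (-L - m**2) = 2 - L - m**2)
N(l) = 1 - (-11 + l)/(14*l) (N(l) = 1 - (l + (2 - 1*(-3) - 1*(-4)**2))/(7*(l + l)) = 1 - (l + (2 + 3 - 1*16))/(7*(2*l)) = 1 - (l + (2 + 3 - 16))*1/(2*l)/7 = 1 - (l - 11)*1/(2*l)/7 = 1 - (-11 + l)*1/(2*l)/7 = 1 - (-11 + l)/(14*l))
((3 - 3*Q)*(-89))*N(3) = ((3 - 3*(-5))*(-89))*((1/14)*(11 + 13*3)/3) = ((3 + 15)*(-89))*((1/14)*(1/3)*(11 + 39)) = (18*(-89))*((1/14)*(1/3)*50) = -1602*25/21 = -13350/7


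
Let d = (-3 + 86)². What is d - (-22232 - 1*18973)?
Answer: 48094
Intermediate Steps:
d = 6889 (d = 83² = 6889)
d - (-22232 - 1*18973) = 6889 - (-22232 - 1*18973) = 6889 - (-22232 - 18973) = 6889 - 1*(-41205) = 6889 + 41205 = 48094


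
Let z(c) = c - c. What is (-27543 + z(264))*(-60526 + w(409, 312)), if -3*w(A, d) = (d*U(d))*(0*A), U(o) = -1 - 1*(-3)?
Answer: 1667067618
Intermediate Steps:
U(o) = 2 (U(o) = -1 + 3 = 2)
w(A, d) = 0 (w(A, d) = -d*2*0*A/3 = -2*d*0/3 = -⅓*0 = 0)
z(c) = 0
(-27543 + z(264))*(-60526 + w(409, 312)) = (-27543 + 0)*(-60526 + 0) = -27543*(-60526) = 1667067618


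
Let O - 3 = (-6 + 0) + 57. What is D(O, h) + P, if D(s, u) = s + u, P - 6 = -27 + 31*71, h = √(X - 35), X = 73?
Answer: 2234 + √38 ≈ 2240.2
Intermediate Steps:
h = √38 (h = √(73 - 35) = √38 ≈ 6.1644)
O = 54 (O = 3 + ((-6 + 0) + 57) = 3 + (-6 + 57) = 3 + 51 = 54)
P = 2180 (P = 6 + (-27 + 31*71) = 6 + (-27 + 2201) = 6 + 2174 = 2180)
D(O, h) + P = (54 + √38) + 2180 = 2234 + √38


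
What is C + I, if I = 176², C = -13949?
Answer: 17027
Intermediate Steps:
I = 30976
C + I = -13949 + 30976 = 17027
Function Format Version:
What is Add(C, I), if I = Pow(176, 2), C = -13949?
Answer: 17027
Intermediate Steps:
I = 30976
Add(C, I) = Add(-13949, 30976) = 17027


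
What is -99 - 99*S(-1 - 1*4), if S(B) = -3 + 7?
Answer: -495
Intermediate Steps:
S(B) = 4
-99 - 99*S(-1 - 1*4) = -99 - 99*4 = -99 - 396 = -495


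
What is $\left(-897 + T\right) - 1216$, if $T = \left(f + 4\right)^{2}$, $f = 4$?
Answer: $-2049$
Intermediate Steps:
$T = 64$ ($T = \left(4 + 4\right)^{2} = 8^{2} = 64$)
$\left(-897 + T\right) - 1216 = \left(-897 + 64\right) - 1216 = -833 - 1216 = -2049$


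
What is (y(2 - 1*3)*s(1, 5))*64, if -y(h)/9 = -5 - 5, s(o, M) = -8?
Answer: -46080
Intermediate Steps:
y(h) = 90 (y(h) = -9*(-5 - 5) = -9*(-10) = 90)
(y(2 - 1*3)*s(1, 5))*64 = (90*(-8))*64 = -720*64 = -46080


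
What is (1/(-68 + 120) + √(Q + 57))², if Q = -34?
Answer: 62193/2704 + √23/26 ≈ 23.185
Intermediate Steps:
(1/(-68 + 120) + √(Q + 57))² = (1/(-68 + 120) + √(-34 + 57))² = (1/52 + √23)²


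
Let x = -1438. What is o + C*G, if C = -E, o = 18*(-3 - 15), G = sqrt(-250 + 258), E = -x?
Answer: -324 - 2876*sqrt(2) ≈ -4391.3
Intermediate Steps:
E = 1438 (E = -1*(-1438) = 1438)
G = 2*sqrt(2) (G = sqrt(8) = 2*sqrt(2) ≈ 2.8284)
o = -324 (o = 18*(-18) = -324)
C = -1438 (C = -1*1438 = -1438)
o + C*G = -324 - 2876*sqrt(2)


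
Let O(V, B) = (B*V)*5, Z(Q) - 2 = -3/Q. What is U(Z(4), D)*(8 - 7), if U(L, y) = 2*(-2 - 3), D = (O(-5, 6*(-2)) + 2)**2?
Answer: -10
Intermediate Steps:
Z(Q) = 2 - 3/Q
O(V, B) = 5*B*V
D = 91204 (D = (5*(6*(-2))*(-5) + 2)**2 = (5*(-12)*(-5) + 2)**2 = (300 + 2)**2 = 302**2 = 91204)
U(L, y) = -10 (U(L, y) = 2*(-5) = -10)
U(Z(4), D)*(8 - 7) = -10*(8 - 7) = -10*1 = -10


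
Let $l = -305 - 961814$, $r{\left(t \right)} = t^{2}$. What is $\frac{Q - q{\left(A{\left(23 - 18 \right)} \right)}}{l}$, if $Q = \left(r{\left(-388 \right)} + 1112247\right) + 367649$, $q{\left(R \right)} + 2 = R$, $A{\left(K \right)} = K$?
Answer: $- \frac{1630437}{962119} \approx -1.6946$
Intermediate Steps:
$q{\left(R \right)} = -2 + R$
$l = -962119$ ($l = -305 - 961814 = -962119$)
$Q = 1630440$ ($Q = \left(\left(-388\right)^{2} + 1112247\right) + 367649 = \left(150544 + 1112247\right) + 367649 = 1262791 + 367649 = 1630440$)
$\frac{Q - q{\left(A{\left(23 - 18 \right)} \right)}}{l} = \frac{1630440 - \left(-2 + \left(23 - 18\right)\right)}{-962119} = \left(1630440 - \left(-2 + 5\right)\right) \left(- \frac{1}{962119}\right) = \left(1630440 - 3\right) \left(- \frac{1}{962119}\right) = 1630437 \left(- \frac{1}{962119}\right) = - \frac{1630437}{962119}$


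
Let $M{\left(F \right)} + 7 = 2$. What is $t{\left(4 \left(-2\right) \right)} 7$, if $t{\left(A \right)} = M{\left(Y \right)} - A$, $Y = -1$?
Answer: $21$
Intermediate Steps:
$M{\left(F \right)} = -5$ ($M{\left(F \right)} = -7 + 2 = -5$)
$t{\left(A \right)} = -5 - A$
$t{\left(4 \left(-2\right) \right)} 7 = \left(-5 - 4 \left(-2\right)\right) 7 = \left(-5 - -8\right) 7 = \left(-5 + 8\right) 7 = 3 \cdot 7 = 21$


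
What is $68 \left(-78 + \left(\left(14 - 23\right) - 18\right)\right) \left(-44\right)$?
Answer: $314160$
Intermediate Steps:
$68 \left(-78 + \left(\left(14 - 23\right) - 18\right)\right) \left(-44\right) = 68 \left(-78 - 27\right) \left(-44\right) = 68 \left(\left(-105\right) \left(-44\right)\right) = 68 \cdot 4620 = 314160$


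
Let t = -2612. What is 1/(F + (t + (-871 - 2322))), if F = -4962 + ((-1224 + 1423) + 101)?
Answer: -1/10467 ≈ -9.5538e-5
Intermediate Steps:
F = -4662 (F = -4962 + (199 + 101) = -4962 + 300 = -4662)
1/(F + (t + (-871 - 2322))) = 1/(-4662 + (-2612 + (-871 - 2322))) = 1/(-4662 + (-2612 - 3193)) = 1/(-4662 - 5805) = 1/(-10467) = -1/10467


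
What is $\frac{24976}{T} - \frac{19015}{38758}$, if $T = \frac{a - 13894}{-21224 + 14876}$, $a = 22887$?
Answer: $- \frac{11616560951}{658886} \approx -17631.0$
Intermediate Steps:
$T = - \frac{17}{12}$ ($T = \frac{22887 - 13894}{-21224 + 14876} = \frac{8993}{-6348} = 8993 \left(- \frac{1}{6348}\right) = - \frac{17}{12} \approx -1.4167$)
$\frac{24976}{T} - \frac{19015}{38758} = \frac{24976}{- \frac{17}{12}} - \frac{19015}{38758} = 24976 \left(- \frac{12}{17}\right) - \frac{19015}{38758} = - \frac{299712}{17} - \frac{19015}{38758} = - \frac{11616560951}{658886}$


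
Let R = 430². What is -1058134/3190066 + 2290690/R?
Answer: 32326378677/2681105470 ≈ 12.057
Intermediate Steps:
R = 184900
-1058134/3190066 + 2290690/R = -1058134/3190066 + 2290690/184900 = -1058134*1/3190066 + 2290690*(1/184900) = -48097/145003 + 229069/18490 = 32326378677/2681105470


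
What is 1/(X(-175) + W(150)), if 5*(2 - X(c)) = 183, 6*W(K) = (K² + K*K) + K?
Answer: 5/37452 ≈ 0.00013350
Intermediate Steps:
W(K) = K²/3 + K/6 (W(K) = ((K² + K*K) + K)/6 = ((K² + K²) + K)/6 = (2*K² + K)/6 = (K + 2*K²)/6 = K²/3 + K/6)
X(c) = -173/5 (X(c) = 2 - ⅕*183 = 2 - 183/5 = -173/5)
1/(X(-175) + W(150)) = 1/(-173/5 + (⅙)*150*(1 + 2*150)) = 1/(-173/5 + (⅙)*150*(1 + 300)) = 1/(-173/5 + (⅙)*150*301) = 1/(-173/5 + 7525) = 1/(37452/5) = 5/37452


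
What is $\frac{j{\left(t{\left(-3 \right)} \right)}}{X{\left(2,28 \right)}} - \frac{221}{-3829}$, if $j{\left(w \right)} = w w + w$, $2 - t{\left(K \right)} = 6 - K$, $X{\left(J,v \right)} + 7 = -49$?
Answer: $- \frac{10603}{15316} \approx -0.69228$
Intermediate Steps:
$X{\left(J,v \right)} = -56$ ($X{\left(J,v \right)} = -7 - 49 = -56$)
$t{\left(K \right)} = -4 + K$ ($t{\left(K \right)} = 2 - \left(6 - K\right) = 2 + \left(-6 + K\right) = -4 + K$)
$j{\left(w \right)} = w + w^{2}$ ($j{\left(w \right)} = w^{2} + w = w + w^{2}$)
$\frac{j{\left(t{\left(-3 \right)} \right)}}{X{\left(2,28 \right)}} - \frac{221}{-3829} = \frac{\left(-4 - 3\right) \left(1 - 7\right)}{-56} - \frac{221}{-3829} = - 7 \left(1 - 7\right) \left(- \frac{1}{56}\right) - - \frac{221}{3829} = \left(-7\right) \left(-6\right) \left(- \frac{1}{56}\right) + \frac{221}{3829} = 42 \left(- \frac{1}{56}\right) + \frac{221}{3829} = - \frac{3}{4} + \frac{221}{3829} = - \frac{10603}{15316}$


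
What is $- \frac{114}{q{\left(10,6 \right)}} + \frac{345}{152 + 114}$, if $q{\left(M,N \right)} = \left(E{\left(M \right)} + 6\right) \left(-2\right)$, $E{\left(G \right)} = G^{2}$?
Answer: $\frac{12933}{7049} \approx 1.8347$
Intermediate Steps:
$q{\left(M,N \right)} = -12 - 2 M^{2}$ ($q{\left(M,N \right)} = \left(M^{2} + 6\right) \left(-2\right) = \left(6 + M^{2}\right) \left(-2\right) = -12 - 2 M^{2}$)
$- \frac{114}{q{\left(10,6 \right)}} + \frac{345}{152 + 114} = - \frac{114}{-12 - 2 \cdot 10^{2}} + \frac{345}{152 + 114} = - \frac{114}{-12 - 200} + \frac{345}{266} = - \frac{114}{-12 - 200} + 345 \cdot \frac{1}{266} = - \frac{114}{-212} + \frac{345}{266} = \left(-114\right) \left(- \frac{1}{212}\right) + \frac{345}{266} = \frac{57}{106} + \frac{345}{266} = \frac{12933}{7049}$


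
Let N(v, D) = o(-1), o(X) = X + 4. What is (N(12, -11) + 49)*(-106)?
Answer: -5512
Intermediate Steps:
o(X) = 4 + X
N(v, D) = 3 (N(v, D) = 4 - 1 = 3)
(N(12, -11) + 49)*(-106) = (3 + 49)*(-106) = 52*(-106) = -5512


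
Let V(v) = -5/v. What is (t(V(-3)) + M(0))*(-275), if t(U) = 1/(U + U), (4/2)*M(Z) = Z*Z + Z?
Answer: -165/2 ≈ -82.500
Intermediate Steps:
M(Z) = Z/2 + Z²/2 (M(Z) = (Z*Z + Z)/2 = (Z² + Z)/2 = (Z + Z²)/2 = Z/2 + Z²/2)
t(U) = 1/(2*U)
(t(V(-3)) + M(0))*(-275) = (1/(2*((-5/(-3)))) + (½)*0*(1 + 0))*(-275) = (1/(2*((-5*(-⅓)))) + (½)*0*1)*(-275) = (1/(2*(5/3)) + 0)*(-275) = ((½)*(⅗) + 0)*(-275) = (3/10 + 0)*(-275) = (3/10)*(-275) = -165/2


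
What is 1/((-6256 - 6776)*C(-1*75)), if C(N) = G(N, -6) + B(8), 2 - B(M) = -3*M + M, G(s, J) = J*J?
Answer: -1/703728 ≈ -1.4210e-6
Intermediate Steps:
G(s, J) = J²
B(M) = 2 + 2*M (B(M) = 2 - (-3*M + M) = 2 - (-2)*M = 2 + 2*M)
C(N) = 54 (C(N) = (-6)² + (2 + 2*8) = 36 + (2 + 16) = 36 + 18 = 54)
1/((-6256 - 6776)*C(-1*75)) = 1/(-6256 - 6776*54) = (1/54)/(-13032) = -1/13032*1/54 = -1/703728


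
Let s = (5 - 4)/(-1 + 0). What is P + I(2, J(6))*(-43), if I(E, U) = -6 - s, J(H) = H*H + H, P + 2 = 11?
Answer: 224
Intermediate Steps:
P = 9 (P = -2 + 11 = 9)
J(H) = H + H² (J(H) = H² + H = H + H²)
s = -1 (s = 1/(-1) = 1*(-1) = -1)
I(E, U) = -5 (I(E, U) = -6 - 1*(-1) = -6 + 1 = -5)
P + I(2, J(6))*(-43) = 9 - 5*(-43) = 9 + 215 = 224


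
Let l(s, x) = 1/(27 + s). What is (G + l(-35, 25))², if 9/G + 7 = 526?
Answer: 22201/1915456 ≈ 0.011590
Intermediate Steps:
G = 3/173 (G = 9/(-7 + 526) = 9/519 = 9*(1/519) = 3/173 ≈ 0.017341)
(G + l(-35, 25))² = (3/173 + 1/(27 - 35))² = (3/173 + 1/(-8))² = (3/173 - ⅛)² = (-149/1384)² = 22201/1915456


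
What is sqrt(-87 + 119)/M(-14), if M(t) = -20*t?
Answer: sqrt(2)/70 ≈ 0.020203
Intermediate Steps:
sqrt(-87 + 119)/M(-14) = sqrt(-87 + 119)/((-20*(-14))) = sqrt(32)/280 = (4*sqrt(2))*(1/280) = sqrt(2)/70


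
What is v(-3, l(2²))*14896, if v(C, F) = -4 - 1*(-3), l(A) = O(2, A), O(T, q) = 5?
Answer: -14896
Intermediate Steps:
l(A) = 5
v(C, F) = -1 (v(C, F) = -4 + 3 = -1)
v(-3, l(2²))*14896 = -1*14896 = -14896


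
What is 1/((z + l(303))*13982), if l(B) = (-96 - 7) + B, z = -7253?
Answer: -1/98615046 ≈ -1.0140e-8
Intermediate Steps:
l(B) = -103 + B
1/((z + l(303))*13982) = 1/((-7253 + (-103 + 303))*13982) = (1/13982)/(-7253 + 200) = (1/13982)/(-7053) = -1/7053*1/13982 = -1/98615046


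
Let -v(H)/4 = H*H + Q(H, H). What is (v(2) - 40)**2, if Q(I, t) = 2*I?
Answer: 5184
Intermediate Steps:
v(H) = -8*H - 4*H**2 (v(H) = -4*(H*H + 2*H) = -4*(H**2 + 2*H) = -8*H - 4*H**2)
(v(2) - 40)**2 = (4*2*(-2 - 1*2) - 40)**2 = (4*2*(-2 - 2) - 40)**2 = (4*2*(-4) - 40)**2 = (-32 - 40)**2 = (-72)**2 = 5184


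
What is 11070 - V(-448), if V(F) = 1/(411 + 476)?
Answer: 9819089/887 ≈ 11070.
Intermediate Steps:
V(F) = 1/887
11070 - V(-448) = 11070 - 1*1/887 = 11070 - 1/887 = 9819089/887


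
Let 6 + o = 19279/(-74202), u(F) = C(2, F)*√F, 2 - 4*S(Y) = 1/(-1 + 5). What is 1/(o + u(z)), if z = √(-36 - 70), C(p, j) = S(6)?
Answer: -1/(464491/74202 - 7*106^(¼)*√I/16) ≈ -0.18334 - 0.034552*I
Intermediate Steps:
S(Y) = 7/16 (S(Y) = ½ - 1/(4*(-1 + 5)) = ½ - ¼/4 = ½ - ¼*¼ = ½ - 1/16 = 7/16)
C(p, j) = 7/16
z = I*√106 (z = √(-106) = I*√106 ≈ 10.296*I)
u(F) = 7*√F/16
o = -464491/74202 (o = -6 + 19279/(-74202) = -6 + 19279*(-1/74202) = -6 - 19279/74202 = -464491/74202 ≈ -6.2598)
1/(o + u(z)) = 1/(-464491/74202 + 7*√(I*√106)/16) = 1/(-464491/74202 + 7*(106^(¼)*√I)/16) = 1/(-464491/74202 + 7*106^(¼)*√I/16)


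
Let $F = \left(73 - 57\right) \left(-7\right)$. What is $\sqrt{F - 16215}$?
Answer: $i \sqrt{16327} \approx 127.78 i$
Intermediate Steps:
$F = -112$ ($F = 16 \left(-7\right) = -112$)
$\sqrt{F - 16215} = \sqrt{-112 - 16215} = \sqrt{-16327} = i \sqrt{16327}$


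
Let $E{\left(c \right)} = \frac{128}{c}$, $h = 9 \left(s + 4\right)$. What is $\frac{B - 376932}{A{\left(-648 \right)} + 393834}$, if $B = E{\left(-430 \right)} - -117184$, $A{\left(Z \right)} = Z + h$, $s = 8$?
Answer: $- \frac{27922942}{42279105} \approx -0.66044$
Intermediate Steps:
$h = 108$ ($h = 9 \left(8 + 4\right) = 9 \cdot 12 = 108$)
$A{\left(Z \right)} = 108 + Z$ ($A{\left(Z \right)} = Z + 108 = 108 + Z$)
$B = \frac{25194496}{215}$ ($B = \frac{128}{-430} - -117184 = 128 \left(- \frac{1}{430}\right) + 117184 = - \frac{64}{215} + 117184 = \frac{25194496}{215} \approx 1.1718 \cdot 10^{5}$)
$\frac{B - 376932}{A{\left(-648 \right)} + 393834} = \frac{\frac{25194496}{215} - 376932}{\left(108 - 648\right) + 393834} = - \frac{55845884}{215 \left(-540 + 393834\right)} = - \frac{55845884}{215 \cdot 393294} = \left(- \frac{55845884}{215}\right) \frac{1}{393294} = - \frac{27922942}{42279105}$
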